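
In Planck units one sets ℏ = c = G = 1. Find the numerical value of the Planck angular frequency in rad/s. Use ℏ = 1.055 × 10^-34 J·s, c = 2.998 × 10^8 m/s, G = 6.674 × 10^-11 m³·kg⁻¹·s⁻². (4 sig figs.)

1.855 × 10^43 rad/s

ω_P = √(c⁵/(ℏG))
  = √(3.440 × 10^86)
  = 1.855 × 10^43 rad/s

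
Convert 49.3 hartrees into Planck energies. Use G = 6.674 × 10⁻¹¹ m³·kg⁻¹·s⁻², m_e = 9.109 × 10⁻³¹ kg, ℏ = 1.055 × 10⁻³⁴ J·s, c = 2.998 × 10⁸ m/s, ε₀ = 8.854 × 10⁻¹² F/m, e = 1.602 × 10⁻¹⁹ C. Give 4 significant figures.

hartree: E_h = m_e e⁴/(4πε₀ℏ)² = 4.354 × 10⁻¹⁸ J
Planck energy: E_P = √(ℏc⁵/G) = 1.957 × 10⁹ J
49.3 × 4.354 × 10⁻¹⁸ / 1.957 × 10⁹ = 1.097 × 10⁻²⁵

1.097 × 10⁻²⁵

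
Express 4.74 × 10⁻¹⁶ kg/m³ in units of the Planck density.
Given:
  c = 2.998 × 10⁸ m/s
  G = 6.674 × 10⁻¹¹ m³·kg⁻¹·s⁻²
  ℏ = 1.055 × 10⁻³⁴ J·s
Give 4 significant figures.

Planck density: ρ_P = c⁵/(ℏG²) = 5.154 × 10⁹⁶ kg/m³.
4.74 × 10⁻¹⁶ / 5.154 × 10⁹⁶ = 9.197 × 10⁻¹¹³

9.197 × 10⁻¹¹³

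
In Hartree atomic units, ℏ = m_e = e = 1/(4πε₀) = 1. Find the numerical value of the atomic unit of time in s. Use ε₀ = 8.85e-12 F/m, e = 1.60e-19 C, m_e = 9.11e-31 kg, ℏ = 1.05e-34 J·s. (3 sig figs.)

From ℏ = m_e = e = 1/(4πε₀) = 1 the time scale is τ_au = (4πε₀)²ℏ³/(m_e e⁴).
E_h = 4.38e-18 J
ℏ/E_h = 2.40e-17 s

2.40e-17 s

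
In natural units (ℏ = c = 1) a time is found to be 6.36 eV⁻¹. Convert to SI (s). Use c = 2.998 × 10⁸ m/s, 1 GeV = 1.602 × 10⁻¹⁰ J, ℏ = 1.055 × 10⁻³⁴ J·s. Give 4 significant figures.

4.188 × 10⁻¹⁵ s

A time is [E]⁻¹ in ℏ=c=1; restore one factor of ℏ.
1 GeV⁻¹ → ℏ × (1 GeV in J)⁻¹ = 6.586 × 10⁻²⁵ s.
Convert the energy scale: 6.36 eV⁻¹ = 6.36 × 10⁹ GeV⁻¹.
Result: 6.36 × 10⁹ × 6.586 × 10⁻²⁵ = 4.188 × 10⁻¹⁵ s.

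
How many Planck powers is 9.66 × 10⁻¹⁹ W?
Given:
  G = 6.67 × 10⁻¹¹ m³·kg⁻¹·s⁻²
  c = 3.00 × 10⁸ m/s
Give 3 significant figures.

Planck power: P_P = c⁵/G = 3.64 × 10⁵² W.
9.66 × 10⁻¹⁹ / 3.64 × 10⁵² = 2.65 × 10⁻⁷¹

2.65 × 10⁻⁷¹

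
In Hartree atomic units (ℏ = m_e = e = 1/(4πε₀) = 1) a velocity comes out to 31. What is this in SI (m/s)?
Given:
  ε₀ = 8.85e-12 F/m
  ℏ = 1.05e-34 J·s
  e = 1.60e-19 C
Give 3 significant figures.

One atomic unit of velocity: v_au = e²/(4πε₀ℏ) = 2.19e6 m/s.
31 × 2.19e6 m/s = 6.80e7 m/s

6.80e7 m/s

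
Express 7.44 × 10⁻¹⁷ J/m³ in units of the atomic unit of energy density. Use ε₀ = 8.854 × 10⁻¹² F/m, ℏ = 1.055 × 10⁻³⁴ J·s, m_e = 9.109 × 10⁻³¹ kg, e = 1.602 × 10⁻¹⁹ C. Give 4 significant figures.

2.540 × 10⁻³⁰

atomic unit of energy density: u_au = E_h/a₀³ = m_e⁴e¹⁰/((4πε₀)⁵ℏ⁸) = 2.929 × 10¹³ J/m³.
7.44 × 10⁻¹⁷ / 2.929 × 10¹³ = 2.540 × 10⁻³⁰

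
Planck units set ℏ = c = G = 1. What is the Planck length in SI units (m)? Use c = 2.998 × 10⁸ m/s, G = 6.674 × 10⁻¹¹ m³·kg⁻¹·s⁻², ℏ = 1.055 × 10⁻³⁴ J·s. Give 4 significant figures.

The unique combination of the constants set to 1 with dimensions of length is ℓ_P = √(ℏG/c³).
  = √(2.613 × 10⁻⁷⁰)
  = 1.616 × 10⁻³⁵ m

1.616 × 10⁻³⁵ m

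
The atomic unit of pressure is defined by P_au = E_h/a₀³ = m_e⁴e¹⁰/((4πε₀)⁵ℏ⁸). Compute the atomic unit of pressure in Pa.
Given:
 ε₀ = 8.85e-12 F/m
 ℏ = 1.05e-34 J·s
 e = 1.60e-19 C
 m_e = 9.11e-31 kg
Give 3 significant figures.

3.01e13 Pa

P_au = E_h/a₀³ = m_e⁴e¹⁰/((4πε₀)⁵ℏ⁸)
E_h = 4.38e-18 J
a₀ = 5.26e-11 m
E_h/a₀³ = 3.01e13 Pa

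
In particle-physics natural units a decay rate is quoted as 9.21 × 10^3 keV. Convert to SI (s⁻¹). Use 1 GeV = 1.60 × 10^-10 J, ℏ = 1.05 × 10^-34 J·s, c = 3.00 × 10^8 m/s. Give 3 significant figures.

1.40 × 10^22 s⁻¹

A rate is [E]/ℏ; divide by ℏ.
1 GeV → 1/ℏ × (1 GeV in J) = 1.52 × 10^24 s⁻¹.
Convert the energy scale: 9.21 × 10^3 keV = 9.21 × 10^-3 GeV.
Result: 9.21 × 10^-3 × 1.52 × 10^24 = 1.40 × 10^22 s⁻¹.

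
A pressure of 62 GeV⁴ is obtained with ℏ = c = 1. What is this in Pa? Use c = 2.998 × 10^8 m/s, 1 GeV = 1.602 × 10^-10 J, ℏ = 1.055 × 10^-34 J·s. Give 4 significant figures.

1.291 × 10^39 Pa

Pressure is [E]/[L]³ = [E]⁴/(ℏc)³.
1 GeV⁴ → 1/(ℏc)³ × (1 GeV in J)⁴ = 2.082 × 10^37 Pa.
Result: 62 × 2.082 × 10^37 = 1.291 × 10^39 Pa.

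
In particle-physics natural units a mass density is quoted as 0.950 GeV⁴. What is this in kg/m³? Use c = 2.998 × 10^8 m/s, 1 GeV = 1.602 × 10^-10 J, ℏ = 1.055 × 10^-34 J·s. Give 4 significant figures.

2.200 × 10^20 kg/m³

Mass density is [E]/(c²[L]³) = [E]⁴/(ℏ³c⁵).
1 GeV⁴ → 1/(ℏ³c⁵) × (1 GeV in J)⁴ = 2.316 × 10^20 kg/m³.
Result: 0.950 × 2.316 × 10^20 = 2.200 × 10^20 kg/m³.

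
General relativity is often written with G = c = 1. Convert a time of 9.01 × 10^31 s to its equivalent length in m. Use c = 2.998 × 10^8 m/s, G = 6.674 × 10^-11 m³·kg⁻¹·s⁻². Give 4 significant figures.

2.701 × 10^40 m

Time → length via c.
9.01 × 10^31 s × (c) = 2.701 × 10^40 m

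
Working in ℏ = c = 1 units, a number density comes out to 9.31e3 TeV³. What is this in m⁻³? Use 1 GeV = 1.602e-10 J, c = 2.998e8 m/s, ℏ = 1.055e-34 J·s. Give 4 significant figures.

Number density is [L]⁻³ = [E]³/(ℏc)³.
1 GeV³ → 1/(ℏc)³ × (1 GeV in J)³ = 1.299e47 m⁻³.
Convert the energy scale: 9.31e3 TeV³ = 9.31e12 GeV³.
Result: 9.31e12 × 1.299e47 = 1.210e60 m⁻³.

1.210e60 m⁻³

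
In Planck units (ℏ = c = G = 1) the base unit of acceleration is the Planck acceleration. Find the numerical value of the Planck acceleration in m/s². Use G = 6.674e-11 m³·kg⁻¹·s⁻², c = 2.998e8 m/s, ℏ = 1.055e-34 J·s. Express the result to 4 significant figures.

5.560e51 m/s²

a_P = √(c⁷/(ℏG))
  = √(3.092e103)
  = 5.560e51 m/s²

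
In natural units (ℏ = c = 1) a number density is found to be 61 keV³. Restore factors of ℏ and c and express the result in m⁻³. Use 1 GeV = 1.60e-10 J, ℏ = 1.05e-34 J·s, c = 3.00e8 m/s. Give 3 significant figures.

7.99e30 m⁻³

Number density is [L]⁻³ = [E]³/(ℏc)³.
1 GeV³ → 1/(ℏc)³ × (1 GeV in J)³ = 1.31e47 m⁻³.
Convert the energy scale: 61 keV³ = 6.10e-17 GeV³.
Result: 6.10e-17 × 1.31e47 = 7.99e30 m⁻³.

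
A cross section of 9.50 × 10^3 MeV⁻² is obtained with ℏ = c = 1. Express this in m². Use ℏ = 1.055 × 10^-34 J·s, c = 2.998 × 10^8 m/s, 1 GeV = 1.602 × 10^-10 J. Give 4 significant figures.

3.703 × 10^-22 m²

Area is [L]² = [E]⁻²·(ℏc)²; restore (ℏc)².
1 GeV⁻² → (ℏc)² × (1 GeV in J)⁻² = 3.898 × 10^-32 m².
Convert the energy scale: 9.50 × 10^3 MeV⁻² = 9.50 × 10^9 GeV⁻².
Result: 9.50 × 10^9 × 3.898 × 10^-32 = 3.703 × 10^-22 m².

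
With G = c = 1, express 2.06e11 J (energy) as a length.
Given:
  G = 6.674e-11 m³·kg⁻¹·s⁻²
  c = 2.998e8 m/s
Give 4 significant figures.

Energy → length via G/c⁴.
2.06e11 J × (G/c⁴) = 1.702e-33 m

1.702e-33 m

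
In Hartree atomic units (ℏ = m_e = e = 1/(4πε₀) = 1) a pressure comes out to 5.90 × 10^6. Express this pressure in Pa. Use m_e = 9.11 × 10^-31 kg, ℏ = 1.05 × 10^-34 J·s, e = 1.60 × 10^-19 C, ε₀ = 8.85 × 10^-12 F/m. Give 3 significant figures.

1.78 × 10^20 Pa

One atomic unit of pressure: P_au = E_h/a₀³ = m_e⁴e¹⁰/((4πε₀)⁵ℏ⁸) = 3.01 × 10^13 Pa.
5.90 × 10^6 × 3.01 × 10^13 Pa = 1.78 × 10^20 Pa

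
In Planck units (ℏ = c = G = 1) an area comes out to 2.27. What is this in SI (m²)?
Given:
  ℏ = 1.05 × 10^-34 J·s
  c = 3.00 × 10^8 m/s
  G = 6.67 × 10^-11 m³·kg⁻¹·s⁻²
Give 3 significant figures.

One Planck area: A_P = ℏG/c³ = 2.59 × 10^-70 m².
2.27 × 2.59 × 10^-70 m² = 5.89 × 10^-70 m²

5.89 × 10^-70 m²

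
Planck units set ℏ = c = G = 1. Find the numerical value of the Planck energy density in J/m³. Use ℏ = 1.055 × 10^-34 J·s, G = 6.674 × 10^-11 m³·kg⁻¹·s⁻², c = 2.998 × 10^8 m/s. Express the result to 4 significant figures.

4.632 × 10^113 J/m³

The unique combination of the constants set to 1 with dimensions of energy density is u_P = c⁷/(ℏG²).
  = 2.177 × 10^59 / 4.699 × 10^-55
  = 4.632 × 10^113 J/m³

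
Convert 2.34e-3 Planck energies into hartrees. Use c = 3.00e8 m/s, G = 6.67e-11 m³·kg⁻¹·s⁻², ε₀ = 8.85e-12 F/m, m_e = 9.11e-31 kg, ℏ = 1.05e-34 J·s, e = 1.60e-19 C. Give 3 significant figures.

Planck energy: E_P = √(ℏc⁵/G) = 1.96e9 J
hartree: E_h = m_e e⁴/(4πε₀ℏ)² = 4.38e-18 J
2.34e-3 × 1.96e9 / 4.38e-18 = 1.05e24

1.05e24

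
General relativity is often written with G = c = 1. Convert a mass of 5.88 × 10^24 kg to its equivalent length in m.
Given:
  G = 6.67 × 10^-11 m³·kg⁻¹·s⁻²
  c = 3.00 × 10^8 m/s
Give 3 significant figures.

4.36 × 10^-3 m

In G = c = 1 units mass has dimensions of length; the conversion factor is G/c².
5.88 × 10^24 kg × (G/c²) = 4.36 × 10^-3 m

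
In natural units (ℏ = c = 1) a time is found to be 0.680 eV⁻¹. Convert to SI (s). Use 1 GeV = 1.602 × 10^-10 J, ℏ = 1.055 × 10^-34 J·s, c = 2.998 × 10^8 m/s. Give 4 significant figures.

A time is [E]⁻¹ in ℏ=c=1; restore one factor of ℏ.
1 GeV⁻¹ → ℏ × (1 GeV in J)⁻¹ = 6.586 × 10^-25 s.
Convert the energy scale: 0.680 eV⁻¹ = 6.80 × 10^8 GeV⁻¹.
Result: 6.80 × 10^8 × 6.586 × 10^-25 = 4.478 × 10^-16 s.

4.478 × 10^-16 s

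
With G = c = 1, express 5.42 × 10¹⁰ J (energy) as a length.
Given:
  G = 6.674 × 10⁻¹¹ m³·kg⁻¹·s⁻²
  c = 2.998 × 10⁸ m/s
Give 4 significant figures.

4.478 × 10⁻³⁴ m

Energy → length via G/c⁴.
5.42 × 10¹⁰ J × (G/c⁴) = 4.478 × 10⁻³⁴ m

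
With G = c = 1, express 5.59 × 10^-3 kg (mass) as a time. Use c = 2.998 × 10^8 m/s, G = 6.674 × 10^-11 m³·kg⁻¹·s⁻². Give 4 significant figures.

1.385 × 10^-38 s

Mass → time via G/c³.
5.59 × 10^-3 kg × (G/c³) = 1.385 × 10^-38 s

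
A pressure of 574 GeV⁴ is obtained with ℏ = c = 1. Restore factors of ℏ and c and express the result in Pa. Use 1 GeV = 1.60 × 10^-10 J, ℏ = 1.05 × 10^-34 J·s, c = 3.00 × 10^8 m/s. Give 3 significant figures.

1.20 × 10^40 Pa

Pressure is [E]/[L]³ = [E]⁴/(ℏc)³.
1 GeV⁴ → 1/(ℏc)³ × (1 GeV in J)⁴ = 2.10 × 10^37 Pa.
Result: 574 × 2.10 × 10^37 = 1.20 × 10^40 Pa.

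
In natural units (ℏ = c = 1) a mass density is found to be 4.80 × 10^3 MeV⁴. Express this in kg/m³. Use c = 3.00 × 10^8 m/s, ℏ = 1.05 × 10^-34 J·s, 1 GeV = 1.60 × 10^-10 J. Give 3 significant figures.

1.12 × 10^12 kg/m³

Mass density is [E]/(c²[L]³) = [E]⁴/(ℏ³c⁵).
1 GeV⁴ → 1/(ℏ³c⁵) × (1 GeV in J)⁴ = 2.33 × 10^20 kg/m³.
Convert the energy scale: 4.80 × 10^3 MeV⁴ = 4.80 × 10^-9 GeV⁴.
Result: 4.80 × 10^-9 × 2.33 × 10^20 = 1.12 × 10^12 kg/m³.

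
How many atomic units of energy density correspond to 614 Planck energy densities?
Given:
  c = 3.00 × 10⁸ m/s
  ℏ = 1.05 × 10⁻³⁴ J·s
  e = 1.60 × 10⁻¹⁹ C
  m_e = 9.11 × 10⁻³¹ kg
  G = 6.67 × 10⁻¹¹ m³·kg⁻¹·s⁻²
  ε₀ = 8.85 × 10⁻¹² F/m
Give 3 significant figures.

9.54 × 10¹⁰²

Planck energy density: u_P = c⁷/(ℏG²) = 4.68 × 10¹¹³ J/m³
atomic unit of energy density: u_au = E_h/a₀³ = m_e⁴e¹⁰/((4πε₀)⁵ℏ⁸) = 3.01 × 10¹³ J/m³
614 × 4.68 × 10¹¹³ / 3.01 × 10¹³ = 9.54 × 10¹⁰²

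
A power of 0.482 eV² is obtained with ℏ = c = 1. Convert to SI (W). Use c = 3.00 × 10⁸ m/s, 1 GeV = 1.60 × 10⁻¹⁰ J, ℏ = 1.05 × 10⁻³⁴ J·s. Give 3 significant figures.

Power is [E]/[T] = [E]²/ℏ.
1 GeV² → 1/ℏ × (1 GeV in J)² = 2.44 × 10¹⁴ W.
Convert the energy scale: 0.482 eV² = 4.82 × 10⁻¹⁹ GeV².
Result: 4.82 × 10⁻¹⁹ × 2.44 × 10¹⁴ = 1.18 × 10⁻⁴ W.

1.18 × 10⁻⁴ W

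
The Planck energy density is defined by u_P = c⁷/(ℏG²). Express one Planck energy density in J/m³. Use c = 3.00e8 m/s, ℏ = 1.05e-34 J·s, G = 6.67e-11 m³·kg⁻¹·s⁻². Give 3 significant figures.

u_P = c⁷/(ℏG²)
  = 2.19e59 / 4.67e-55
  = 4.68e113 J/m³

4.68e113 J/m³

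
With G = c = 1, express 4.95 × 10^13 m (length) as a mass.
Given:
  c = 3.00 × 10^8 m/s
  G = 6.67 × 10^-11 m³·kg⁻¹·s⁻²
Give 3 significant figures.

Length → mass via c²/G.
4.95 × 10^13 m × (c²/G) = 6.68 × 10^40 kg

6.68 × 10^40 kg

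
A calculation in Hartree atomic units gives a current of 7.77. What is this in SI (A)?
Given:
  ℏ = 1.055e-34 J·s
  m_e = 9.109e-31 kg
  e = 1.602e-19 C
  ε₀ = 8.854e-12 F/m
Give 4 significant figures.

One atomic unit of electric current: I_au = e E_h/ℏ = m_e e⁵/((4πε₀)²ℏ³) = 6.612e-3 A.
7.77 × 6.612e-3 A = 0.05137 A

0.05137 A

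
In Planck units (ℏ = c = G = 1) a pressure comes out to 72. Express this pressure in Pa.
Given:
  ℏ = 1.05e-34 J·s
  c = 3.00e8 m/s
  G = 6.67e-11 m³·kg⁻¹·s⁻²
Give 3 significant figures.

3.37e115 Pa

One Planck pressure: p_P = c⁷/(ℏG²) = 4.68e113 Pa.
72 × 4.68e113 Pa = 3.37e115 Pa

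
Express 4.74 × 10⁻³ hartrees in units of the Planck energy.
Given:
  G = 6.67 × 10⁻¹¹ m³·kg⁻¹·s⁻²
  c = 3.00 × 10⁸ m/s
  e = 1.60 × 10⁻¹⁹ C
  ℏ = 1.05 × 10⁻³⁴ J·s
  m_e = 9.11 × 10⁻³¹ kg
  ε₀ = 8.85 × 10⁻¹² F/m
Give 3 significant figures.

1.06 × 10⁻²⁹

hartree: E_h = m_e e⁴/(4πε₀ℏ)² = 4.38 × 10⁻¹⁸ J
Planck energy: E_P = √(ℏc⁵/G) = 1.96 × 10⁹ J
4.74 × 10⁻³ × 4.38 × 10⁻¹⁸ / 1.96 × 10⁹ = 1.06 × 10⁻²⁹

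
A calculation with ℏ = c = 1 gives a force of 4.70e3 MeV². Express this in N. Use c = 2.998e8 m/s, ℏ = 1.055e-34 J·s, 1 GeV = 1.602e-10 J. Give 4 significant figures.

Force is [E]/[L] = [E]²/(ℏc); restore (ℏc)⁻¹.
1 GeV² → 1/(ℏc) × (1 GeV in J)² = 8.114e5 N.
Convert the energy scale: 4.70e3 MeV² = 4.70e-3 GeV².
Result: 4.70e-3 × 8.114e5 = 3.814e3 N.

3.814e3 N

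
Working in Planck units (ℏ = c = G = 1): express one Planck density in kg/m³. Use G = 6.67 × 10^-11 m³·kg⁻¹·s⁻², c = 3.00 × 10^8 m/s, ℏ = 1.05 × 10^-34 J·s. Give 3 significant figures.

From ℏ = c = G = 1 the density scale is ρ_P = c⁵/(ℏG²).
  = 2.43 × 10^42 / 4.67 × 10^-55
  = 5.20 × 10^96 kg/m³

5.20 × 10^96 kg/m³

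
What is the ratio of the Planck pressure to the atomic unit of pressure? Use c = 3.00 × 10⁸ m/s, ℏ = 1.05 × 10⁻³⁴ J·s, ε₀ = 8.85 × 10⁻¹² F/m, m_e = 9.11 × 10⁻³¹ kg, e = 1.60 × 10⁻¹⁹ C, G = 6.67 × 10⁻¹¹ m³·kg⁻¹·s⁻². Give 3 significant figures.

Planck pressure: p_P = c⁷/(ℏG²) = 4.68 × 10¹¹³ Pa
atomic unit of pressure: P_au = E_h/a₀³ = m_e⁴e¹⁰/((4πε₀)⁵ℏ⁸) = 3.01 × 10¹³ Pa
ratio = 4.68 × 10¹¹³ / 3.01 × 10¹³ = 1.55 × 10¹⁰⁰

1.55 × 10¹⁰⁰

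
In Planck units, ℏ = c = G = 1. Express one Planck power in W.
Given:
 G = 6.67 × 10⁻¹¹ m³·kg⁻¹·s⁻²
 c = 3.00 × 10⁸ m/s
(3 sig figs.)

Dimensional analysis gives P_P = c⁵/G.
  = 2.43 × 10⁴² / 6.67 × 10⁻¹¹
  = 3.64 × 10⁵² W

3.64 × 10⁵² W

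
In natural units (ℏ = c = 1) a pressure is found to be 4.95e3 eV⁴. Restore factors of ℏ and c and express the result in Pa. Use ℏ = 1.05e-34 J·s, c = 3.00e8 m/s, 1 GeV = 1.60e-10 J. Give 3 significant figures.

1.04e5 Pa

Pressure is [E]/[L]³ = [E]⁴/(ℏc)³.
1 GeV⁴ → 1/(ℏc)³ × (1 GeV in J)⁴ = 2.10e37 Pa.
Convert the energy scale: 4.95e3 eV⁴ = 4.95e-33 GeV⁴.
Result: 4.95e-33 × 2.10e37 = 1.04e5 Pa.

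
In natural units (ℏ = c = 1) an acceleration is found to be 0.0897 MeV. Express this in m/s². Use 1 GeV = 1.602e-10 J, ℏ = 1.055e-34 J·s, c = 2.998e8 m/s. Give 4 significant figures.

4.084e28 m/s²

Acceleration is [L]/[T]² = c·[E]/ℏ.
1 GeV → c/ℏ × (1 GeV in J) = 4.552e32 m/s².
Convert the energy scale: 0.0897 MeV = 8.97e-5 GeV.
Result: 8.97e-5 × 4.552e32 = 4.084e28 m/s².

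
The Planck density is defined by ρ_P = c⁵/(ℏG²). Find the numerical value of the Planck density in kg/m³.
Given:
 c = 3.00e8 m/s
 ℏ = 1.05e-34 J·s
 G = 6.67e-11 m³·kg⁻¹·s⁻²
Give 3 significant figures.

5.20e96 kg/m³

ρ_P = c⁵/(ℏG²)
  = 2.43e42 / 4.67e-55
  = 5.20e96 kg/m³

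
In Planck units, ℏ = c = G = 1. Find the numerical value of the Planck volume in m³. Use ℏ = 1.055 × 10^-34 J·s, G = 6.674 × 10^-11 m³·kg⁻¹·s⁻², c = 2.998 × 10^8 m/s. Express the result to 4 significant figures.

4.224 × 10^-105 m³

From ℏ = c = G = 1 the volume scale is V_P = (ℏG/c³)^(3/2).
  = √(1.784 × 10^-209)
  = 4.224 × 10^-105 m³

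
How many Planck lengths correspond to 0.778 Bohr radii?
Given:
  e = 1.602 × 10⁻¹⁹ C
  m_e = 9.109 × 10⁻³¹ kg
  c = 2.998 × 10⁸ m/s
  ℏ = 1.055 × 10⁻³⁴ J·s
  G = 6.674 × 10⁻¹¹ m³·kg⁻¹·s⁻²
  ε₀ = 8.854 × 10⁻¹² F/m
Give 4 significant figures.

2.550 × 10²⁴

Bohr radius: a₀ = 4πε₀ℏ²/(m_e e²) = 5.297 × 10⁻¹¹ m
Planck length: ℓ_P = √(ℏG/c³) = 1.616 × 10⁻³⁵ m
0.778 × 5.297 × 10⁻¹¹ / 1.616 × 10⁻³⁵ = 2.550 × 10²⁴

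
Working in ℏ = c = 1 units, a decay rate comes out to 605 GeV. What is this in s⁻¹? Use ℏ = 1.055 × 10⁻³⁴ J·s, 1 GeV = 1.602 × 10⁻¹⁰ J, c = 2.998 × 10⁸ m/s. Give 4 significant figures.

9.187 × 10²⁶ s⁻¹

A rate is [E]/ℏ; divide by ℏ.
1 GeV → 1/ℏ × (1 GeV in J) = 1.518 × 10²⁴ s⁻¹.
Result: 605 × 1.518 × 10²⁴ = 9.187 × 10²⁶ s⁻¹.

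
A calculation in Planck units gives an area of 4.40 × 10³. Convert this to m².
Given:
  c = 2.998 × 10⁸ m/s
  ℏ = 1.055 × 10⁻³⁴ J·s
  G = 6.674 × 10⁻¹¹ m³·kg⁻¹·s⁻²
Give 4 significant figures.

One Planck area: A_P = ℏG/c³ = 2.613 × 10⁻⁷⁰ m².
4.40 × 10³ × 2.613 × 10⁻⁷⁰ m² = 1.150 × 10⁻⁶⁶ m²

1.150 × 10⁻⁶⁶ m²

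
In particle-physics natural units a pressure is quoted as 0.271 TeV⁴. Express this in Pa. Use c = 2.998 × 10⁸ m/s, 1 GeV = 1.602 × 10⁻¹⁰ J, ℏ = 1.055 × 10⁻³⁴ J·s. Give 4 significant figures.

5.641 × 10⁴⁸ Pa

Pressure is [E]/[L]³ = [E]⁴/(ℏc)³.
1 GeV⁴ → 1/(ℏc)³ × (1 GeV in J)⁴ = 2.082 × 10³⁷ Pa.
Convert the energy scale: 0.271 TeV⁴ = 2.71 × 10¹¹ GeV⁴.
Result: 2.71 × 10¹¹ × 2.082 × 10³⁷ = 5.641 × 10⁴⁸ Pa.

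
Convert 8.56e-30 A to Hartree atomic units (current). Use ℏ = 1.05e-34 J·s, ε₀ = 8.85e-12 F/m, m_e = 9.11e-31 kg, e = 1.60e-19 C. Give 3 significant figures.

atomic unit of electric current: I_au = e E_h/ℏ = m_e e⁵/((4πε₀)²ℏ³) = 6.67e-3 A.
8.56e-30 / 6.67e-3 = 1.28e-27

1.28e-27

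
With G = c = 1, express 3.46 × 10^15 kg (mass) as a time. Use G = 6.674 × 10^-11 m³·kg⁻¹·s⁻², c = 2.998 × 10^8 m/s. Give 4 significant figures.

8.570 × 10^-21 s

Mass → time via G/c³.
3.46 × 10^15 kg × (G/c³) = 8.570 × 10^-21 s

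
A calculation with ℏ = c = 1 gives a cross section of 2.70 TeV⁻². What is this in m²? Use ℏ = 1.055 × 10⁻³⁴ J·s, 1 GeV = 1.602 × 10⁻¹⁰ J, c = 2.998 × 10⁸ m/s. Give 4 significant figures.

Area is [L]² = [E]⁻²·(ℏc)²; restore (ℏc)².
1 GeV⁻² → (ℏc)² × (1 GeV in J)⁻² = 3.898 × 10⁻³² m².
Convert the energy scale: 2.70 TeV⁻² = 2.70 × 10⁻⁶ GeV⁻².
Result: 2.70 × 10⁻⁶ × 3.898 × 10⁻³² = 1.052 × 10⁻³⁷ m².

1.052 × 10⁻³⁷ m²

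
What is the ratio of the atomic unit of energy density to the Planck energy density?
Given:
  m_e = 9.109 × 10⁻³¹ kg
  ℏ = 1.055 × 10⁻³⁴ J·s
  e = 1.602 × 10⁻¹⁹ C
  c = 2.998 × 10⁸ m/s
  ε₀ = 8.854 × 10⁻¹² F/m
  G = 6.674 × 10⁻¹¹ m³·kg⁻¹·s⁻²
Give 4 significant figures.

6.323 × 10⁻¹⁰¹

atomic unit of energy density: u_au = E_h/a₀³ = m_e⁴e¹⁰/((4πε₀)⁵ℏ⁸) = 2.929 × 10¹³ J/m³
Planck energy density: u_P = c⁷/(ℏG²) = 4.632 × 10¹¹³ J/m³
ratio = 2.929 × 10¹³ / 4.632 × 10¹¹³ = 6.323 × 10⁻¹⁰¹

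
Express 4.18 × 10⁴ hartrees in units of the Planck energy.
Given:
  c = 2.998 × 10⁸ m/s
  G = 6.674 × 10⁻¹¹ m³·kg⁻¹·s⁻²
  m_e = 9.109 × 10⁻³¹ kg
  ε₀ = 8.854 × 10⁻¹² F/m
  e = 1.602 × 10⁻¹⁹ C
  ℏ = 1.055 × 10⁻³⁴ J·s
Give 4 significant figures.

hartree: E_h = m_e e⁴/(4πε₀ℏ)² = 4.354 × 10⁻¹⁸ J
Planck energy: E_P = √(ℏc⁵/G) = 1.957 × 10⁹ J
4.18 × 10⁴ × 4.354 × 10⁻¹⁸ / 1.957 × 10⁹ = 9.302 × 10⁻²³

9.302 × 10⁻²³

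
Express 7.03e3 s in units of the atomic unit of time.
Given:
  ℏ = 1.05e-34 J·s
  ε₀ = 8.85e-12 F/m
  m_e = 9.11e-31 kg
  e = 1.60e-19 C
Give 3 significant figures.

atomic unit of time: τ_au = (4πε₀)²ℏ³/(m_e e⁴) = 2.40e-17 s.
7.03e3 / 2.40e-17 = 2.93e20

2.93e20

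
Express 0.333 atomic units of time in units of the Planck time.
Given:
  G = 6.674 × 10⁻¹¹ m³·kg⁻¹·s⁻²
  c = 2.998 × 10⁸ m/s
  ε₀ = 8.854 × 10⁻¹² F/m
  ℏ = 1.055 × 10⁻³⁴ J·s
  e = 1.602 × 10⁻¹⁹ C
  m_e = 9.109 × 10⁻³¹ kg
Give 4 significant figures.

atomic unit of time: τ_au = (4πε₀)²ℏ³/(m_e e⁴) = 2.423 × 10⁻¹⁷ s
Planck time: t_P = √(ℏG/c⁵) = 5.392 × 10⁻⁴⁴ s
0.333 × 2.423 × 10⁻¹⁷ / 5.392 × 10⁻⁴⁴ = 1.496 × 10²⁶

1.496 × 10²⁶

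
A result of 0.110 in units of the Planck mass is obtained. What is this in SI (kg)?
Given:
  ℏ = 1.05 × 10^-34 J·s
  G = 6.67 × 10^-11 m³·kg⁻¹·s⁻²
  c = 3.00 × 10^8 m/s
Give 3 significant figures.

One Planck mass: m_P = √(ℏc/G) = 2.17 × 10^-8 kg.
0.110 × 2.17 × 10^-8 kg = 2.39 × 10^-9 kg

2.39 × 10^-9 kg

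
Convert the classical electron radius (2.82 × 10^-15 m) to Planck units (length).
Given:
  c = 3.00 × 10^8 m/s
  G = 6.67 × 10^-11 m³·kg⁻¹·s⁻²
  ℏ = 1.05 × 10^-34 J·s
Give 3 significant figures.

1.75 × 10^20

Planck length: ℓ_P = √(ℏG/c³) = 1.61 × 10^-35 m.
2.82 × 10^-15 / 1.61 × 10^-35 = 1.75 × 10^20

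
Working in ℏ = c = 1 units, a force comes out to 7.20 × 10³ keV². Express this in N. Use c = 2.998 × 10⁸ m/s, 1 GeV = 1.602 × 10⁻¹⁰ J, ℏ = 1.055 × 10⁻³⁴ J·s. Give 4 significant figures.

5.842 × 10⁻³ N

Force is [E]/[L] = [E]²/(ℏc); restore (ℏc)⁻¹.
1 GeV² → 1/(ℏc) × (1 GeV in J)² = 8.114 × 10⁵ N.
Convert the energy scale: 7.20 × 10³ keV² = 7.20 × 10⁻⁹ GeV².
Result: 7.20 × 10⁻⁹ × 8.114 × 10⁵ = 5.842 × 10⁻³ N.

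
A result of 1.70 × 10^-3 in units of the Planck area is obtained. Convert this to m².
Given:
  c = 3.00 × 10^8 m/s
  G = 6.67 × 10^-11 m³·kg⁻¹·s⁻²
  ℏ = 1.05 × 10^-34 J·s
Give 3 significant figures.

4.41 × 10^-73 m²

One Planck area: A_P = ℏG/c³ = 2.59 × 10^-70 m².
1.70 × 10^-3 × 2.59 × 10^-70 m² = 4.41 × 10^-73 m²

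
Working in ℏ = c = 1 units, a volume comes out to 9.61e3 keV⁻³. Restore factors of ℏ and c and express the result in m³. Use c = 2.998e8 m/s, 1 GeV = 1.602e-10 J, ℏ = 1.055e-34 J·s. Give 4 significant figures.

Volume is [L]³ = [E]⁻³·(ℏc)³.
1 GeV⁻³ → (ℏc)³ × (1 GeV in J)⁻³ = 7.696e-48 m³.
Convert the energy scale: 9.61e3 keV⁻³ = 9.61e21 GeV⁻³.
Result: 9.61e21 × 7.696e-48 = 7.396e-26 m³.

7.396e-26 m³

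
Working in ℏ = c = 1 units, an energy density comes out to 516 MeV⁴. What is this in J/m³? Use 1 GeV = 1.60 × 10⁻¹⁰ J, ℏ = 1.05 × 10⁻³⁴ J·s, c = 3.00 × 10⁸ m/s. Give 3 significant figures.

[E]/[L]³ = [E]⁴/(ℏc)³; restore (ℏc)⁻³.
1 GeV⁴ → 1/(ℏc)³ × (1 GeV in J)⁴ = 2.10 × 10³⁷ J/m³.
Convert the energy scale: 516 MeV⁴ = 5.16 × 10⁻¹⁰ GeV⁴.
Result: 5.16 × 10⁻¹⁰ × 2.10 × 10³⁷ = 1.08 × 10²⁸ J/m³.

1.08 × 10²⁸ J/m³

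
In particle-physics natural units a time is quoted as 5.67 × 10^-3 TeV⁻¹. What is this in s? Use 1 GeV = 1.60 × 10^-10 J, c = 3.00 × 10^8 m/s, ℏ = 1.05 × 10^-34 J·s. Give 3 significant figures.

3.72 × 10^-30 s

A time is [E]⁻¹ in ℏ=c=1; restore one factor of ℏ.
1 GeV⁻¹ → ℏ × (1 GeV in J)⁻¹ = 6.56 × 10^-25 s.
Convert the energy scale: 5.67 × 10^-3 TeV⁻¹ = 5.67 × 10^-6 GeV⁻¹.
Result: 5.67 × 10^-6 × 6.56 × 10^-25 = 3.72 × 10^-30 s.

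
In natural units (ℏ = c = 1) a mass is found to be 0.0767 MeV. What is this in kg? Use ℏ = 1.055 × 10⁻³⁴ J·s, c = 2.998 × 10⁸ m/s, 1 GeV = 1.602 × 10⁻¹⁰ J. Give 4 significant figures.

Mass is [E]/c²; divide by c².
1 GeV → 1/c² × (1 GeV in J) = 1.782 × 10⁻²⁷ kg.
Convert the energy scale: 0.0767 MeV = 7.67 × 10⁻⁵ GeV.
Result: 7.67 × 10⁻⁵ × 1.782 × 10⁻²⁷ = 1.367 × 10⁻³¹ kg.

1.367 × 10⁻³¹ kg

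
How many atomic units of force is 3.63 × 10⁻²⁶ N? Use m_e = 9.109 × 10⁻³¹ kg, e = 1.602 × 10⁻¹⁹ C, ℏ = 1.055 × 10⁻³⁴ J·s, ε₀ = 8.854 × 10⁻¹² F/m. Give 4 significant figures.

4.416 × 10⁻¹⁹

atomic unit of force: F_au = E_h/a₀ = m_e²e⁶/((4πε₀)³ℏ⁴) = 8.220 × 10⁻⁸ N.
3.63 × 10⁻²⁶ / 8.220 × 10⁻⁸ = 4.416 × 10⁻¹⁹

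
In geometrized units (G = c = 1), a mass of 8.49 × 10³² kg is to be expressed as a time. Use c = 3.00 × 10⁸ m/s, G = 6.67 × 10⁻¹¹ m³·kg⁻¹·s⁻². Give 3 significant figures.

Mass → time via G/c³.
8.49 × 10³² kg × (G/c³) = 2.10 × 10⁻³ s

2.10 × 10⁻³ s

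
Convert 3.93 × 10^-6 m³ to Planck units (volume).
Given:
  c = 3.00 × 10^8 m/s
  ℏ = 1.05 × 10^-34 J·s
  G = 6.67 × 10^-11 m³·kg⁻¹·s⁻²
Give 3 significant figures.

9.41 × 10^98

Planck volume: V_P = (ℏG/c³)^(3/2) = 4.18 × 10^-105 m³.
3.93 × 10^-6 / 4.18 × 10^-105 = 9.41 × 10^98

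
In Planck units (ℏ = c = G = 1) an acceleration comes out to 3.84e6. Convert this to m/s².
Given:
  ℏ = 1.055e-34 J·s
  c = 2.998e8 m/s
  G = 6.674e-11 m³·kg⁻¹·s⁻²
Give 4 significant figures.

2.135e58 m/s²

One Planck acceleration: a_P = √(c⁷/(ℏG)) = 5.560e51 m/s².
3.84e6 × 5.560e51 m/s² = 2.135e58 m/s²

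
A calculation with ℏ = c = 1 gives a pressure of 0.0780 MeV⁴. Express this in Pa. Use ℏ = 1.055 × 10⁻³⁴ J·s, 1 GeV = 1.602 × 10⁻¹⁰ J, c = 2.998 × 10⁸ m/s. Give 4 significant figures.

Pressure is [E]/[L]³ = [E]⁴/(ℏc)³.
1 GeV⁴ → 1/(ℏc)³ × (1 GeV in J)⁴ = 2.082 × 10³⁷ Pa.
Convert the energy scale: 0.0780 MeV⁴ = 7.80 × 10⁻¹⁴ GeV⁴.
Result: 7.80 × 10⁻¹⁴ × 2.082 × 10³⁷ = 1.624 × 10²⁴ Pa.

1.624 × 10²⁴ Pa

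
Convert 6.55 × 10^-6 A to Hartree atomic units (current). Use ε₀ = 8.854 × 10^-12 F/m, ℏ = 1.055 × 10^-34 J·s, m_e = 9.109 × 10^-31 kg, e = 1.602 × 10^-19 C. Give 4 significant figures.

atomic unit of electric current: I_au = e E_h/ℏ = m_e e⁵/((4πε₀)²ℏ³) = 6.612 × 10^-3 A.
6.55 × 10^-6 / 6.612 × 10^-3 = 9.906 × 10^-4

9.906 × 10^-4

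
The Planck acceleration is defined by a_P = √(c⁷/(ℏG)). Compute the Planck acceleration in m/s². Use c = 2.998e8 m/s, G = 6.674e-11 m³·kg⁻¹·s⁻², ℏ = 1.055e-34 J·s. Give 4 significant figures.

a_P = √(c⁷/(ℏG))
  = √(3.092e103)
  = 5.560e51 m/s²

5.560e51 m/s²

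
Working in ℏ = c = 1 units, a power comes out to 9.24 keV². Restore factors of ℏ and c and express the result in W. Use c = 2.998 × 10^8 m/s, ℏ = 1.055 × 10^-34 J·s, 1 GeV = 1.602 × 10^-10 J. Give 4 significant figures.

Power is [E]/[T] = [E]²/ℏ.
1 GeV² → 1/ℏ × (1 GeV in J)² = 2.433 × 10^14 W.
Convert the energy scale: 9.24 keV² = 9.24 × 10^-12 GeV².
Result: 9.24 × 10^-12 × 2.433 × 10^14 = 2.248 × 10^3 W.

2.248 × 10^3 W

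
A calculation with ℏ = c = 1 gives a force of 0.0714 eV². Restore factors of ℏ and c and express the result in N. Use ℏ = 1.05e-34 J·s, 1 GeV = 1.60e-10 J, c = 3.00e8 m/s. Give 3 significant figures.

5.80e-14 N

Force is [E]/[L] = [E]²/(ℏc); restore (ℏc)⁻¹.
1 GeV² → 1/(ℏc) × (1 GeV in J)² = 8.13e5 N.
Convert the energy scale: 0.0714 eV² = 7.14e-20 GeV².
Result: 7.14e-20 × 8.13e5 = 5.80e-14 N.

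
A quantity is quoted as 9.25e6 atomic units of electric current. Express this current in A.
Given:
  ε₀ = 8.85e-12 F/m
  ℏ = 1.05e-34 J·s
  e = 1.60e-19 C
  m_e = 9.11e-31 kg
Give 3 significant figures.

6.17e4 A

One atomic unit of electric current: I_au = e E_h/ℏ = m_e e⁵/((4πε₀)²ℏ³) = 6.67e-3 A.
9.25e6 × 6.67e-3 A = 6.17e4 A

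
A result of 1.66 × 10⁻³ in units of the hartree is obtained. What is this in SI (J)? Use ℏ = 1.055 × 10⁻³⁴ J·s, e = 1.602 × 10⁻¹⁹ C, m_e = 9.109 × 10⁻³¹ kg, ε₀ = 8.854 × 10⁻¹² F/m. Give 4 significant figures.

One hartree: E_h = m_e e⁴/(4πε₀ℏ)² = 4.354 × 10⁻¹⁸ J.
1.66 × 10⁻³ × 4.354 × 10⁻¹⁸ J = 7.228 × 10⁻²¹ J

7.228 × 10⁻²¹ J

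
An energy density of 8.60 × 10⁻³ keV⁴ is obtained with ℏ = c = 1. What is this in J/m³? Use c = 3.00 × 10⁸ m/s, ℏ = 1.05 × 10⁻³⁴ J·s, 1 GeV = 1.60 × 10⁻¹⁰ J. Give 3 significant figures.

[E]/[L]³ = [E]⁴/(ℏc)³; restore (ℏc)⁻³.
1 GeV⁴ → 1/(ℏc)³ × (1 GeV in J)⁴ = 2.10 × 10³⁷ J/m³.
Convert the energy scale: 8.60 × 10⁻³ keV⁴ = 8.60 × 10⁻²⁷ GeV⁴.
Result: 8.60 × 10⁻²⁷ × 2.10 × 10³⁷ = 1.80 × 10¹¹ J/m³.

1.80 × 10¹¹ J/m³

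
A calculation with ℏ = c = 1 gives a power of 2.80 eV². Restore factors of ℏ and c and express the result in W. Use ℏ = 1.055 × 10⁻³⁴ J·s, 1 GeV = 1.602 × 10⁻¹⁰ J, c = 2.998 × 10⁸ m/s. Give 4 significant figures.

Power is [E]/[T] = [E]²/ℏ.
1 GeV² → 1/ℏ × (1 GeV in J)² = 2.433 × 10¹⁴ W.
Convert the energy scale: 2.80 eV² = 2.80 × 10⁻¹⁸ GeV².
Result: 2.80 × 10⁻¹⁸ × 2.433 × 10¹⁴ = 6.811 × 10⁻⁴ W.

6.811 × 10⁻⁴ W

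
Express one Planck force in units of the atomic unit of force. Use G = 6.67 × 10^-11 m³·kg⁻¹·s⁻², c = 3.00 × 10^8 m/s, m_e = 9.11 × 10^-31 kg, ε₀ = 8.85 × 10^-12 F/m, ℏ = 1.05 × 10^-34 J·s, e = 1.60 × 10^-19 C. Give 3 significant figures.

1.46 × 10^51

Planck force: F_P = c⁴/G = 1.21 × 10^44 N
atomic unit of force: F_au = E_h/a₀ = m_e²e⁶/((4πε₀)³ℏ⁴) = 8.33 × 10^-8 N
ratio = 1.21 × 10^44 / 8.33 × 10^-8 = 1.46 × 10^51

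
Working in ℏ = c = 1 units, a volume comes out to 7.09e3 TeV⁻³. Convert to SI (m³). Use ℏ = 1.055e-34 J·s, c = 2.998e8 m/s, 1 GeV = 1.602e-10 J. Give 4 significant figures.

Volume is [L]³ = [E]⁻³·(ℏc)³.
1 GeV⁻³ → (ℏc)³ × (1 GeV in J)⁻³ = 7.696e-48 m³.
Convert the energy scale: 7.09e3 TeV⁻³ = 7.09e-6 GeV⁻³.
Result: 7.09e-6 × 7.696e-48 = 5.456e-53 m³.

5.456e-53 m³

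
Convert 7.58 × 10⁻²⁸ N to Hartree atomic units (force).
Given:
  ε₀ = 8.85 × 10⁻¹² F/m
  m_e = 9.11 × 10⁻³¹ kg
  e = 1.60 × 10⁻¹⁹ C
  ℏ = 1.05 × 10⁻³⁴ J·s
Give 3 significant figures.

atomic unit of force: F_au = E_h/a₀ = m_e²e⁶/((4πε₀)³ℏ⁴) = 8.33 × 10⁻⁸ N.
7.58 × 10⁻²⁸ / 8.33 × 10⁻⁸ = 9.10 × 10⁻²¹

9.10 × 10⁻²¹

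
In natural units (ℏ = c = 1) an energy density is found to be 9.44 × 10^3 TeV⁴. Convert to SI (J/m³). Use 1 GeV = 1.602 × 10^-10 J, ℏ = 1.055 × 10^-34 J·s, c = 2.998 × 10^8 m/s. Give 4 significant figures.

[E]/[L]³ = [E]⁴/(ℏc)³; restore (ℏc)⁻³.
1 GeV⁴ → 1/(ℏc)³ × (1 GeV in J)⁴ = 2.082 × 10^37 J/m³.
Convert the energy scale: 9.44 × 10^3 TeV⁴ = 9.44 × 10^15 GeV⁴.
Result: 9.44 × 10^15 × 2.082 × 10^37 = 1.965 × 10^53 J/m³.

1.965 × 10^53 J/m³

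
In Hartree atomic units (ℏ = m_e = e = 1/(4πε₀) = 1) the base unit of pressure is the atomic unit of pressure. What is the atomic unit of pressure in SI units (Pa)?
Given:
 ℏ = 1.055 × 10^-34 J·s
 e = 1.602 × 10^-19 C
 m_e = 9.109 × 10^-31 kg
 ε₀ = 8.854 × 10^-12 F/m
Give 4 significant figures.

2.929 × 10^13 Pa

P_au = E_h/a₀³ = m_e⁴e¹⁰/((4πε₀)⁵ℏ⁸)
E_h = 4.354 × 10^-18 J
a₀ = 5.297 × 10^-11 m
E_h/a₀³ = 2.929 × 10^13 Pa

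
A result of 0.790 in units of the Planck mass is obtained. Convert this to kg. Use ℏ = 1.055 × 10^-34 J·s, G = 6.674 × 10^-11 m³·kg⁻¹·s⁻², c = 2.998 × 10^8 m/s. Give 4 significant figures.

1.720 × 10^-8 kg

One Planck mass: m_P = √(ℏc/G) = 2.177 × 10^-8 kg.
0.790 × 2.177 × 10^-8 kg = 1.720 × 10^-8 kg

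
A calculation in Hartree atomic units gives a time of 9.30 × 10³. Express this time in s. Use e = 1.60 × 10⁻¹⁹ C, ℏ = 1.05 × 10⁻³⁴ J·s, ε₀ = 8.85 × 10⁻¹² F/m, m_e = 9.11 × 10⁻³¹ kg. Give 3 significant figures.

One atomic unit of time: τ_au = (4πε₀)²ℏ³/(m_e e⁴) = 2.40 × 10⁻¹⁷ s.
9.30 × 10³ × 2.40 × 10⁻¹⁷ s = 2.23 × 10⁻¹³ s

2.23 × 10⁻¹³ s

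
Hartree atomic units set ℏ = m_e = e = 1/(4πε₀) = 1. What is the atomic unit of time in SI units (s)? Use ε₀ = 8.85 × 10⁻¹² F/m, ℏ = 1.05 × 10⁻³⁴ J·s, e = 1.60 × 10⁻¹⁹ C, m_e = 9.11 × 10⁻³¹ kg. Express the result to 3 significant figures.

From ℏ = m_e = e = 1/(4πε₀) = 1 the time scale is τ_au = (4πε₀)²ℏ³/(m_e e⁴).
E_h = 4.38 × 10⁻¹⁸ J
ℏ/E_h = 2.40 × 10⁻¹⁷ s

2.40 × 10⁻¹⁷ s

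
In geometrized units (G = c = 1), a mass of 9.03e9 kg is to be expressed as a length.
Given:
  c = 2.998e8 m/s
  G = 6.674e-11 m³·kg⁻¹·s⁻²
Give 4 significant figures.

6.705e-18 m

In G = c = 1 units mass has dimensions of length; the conversion factor is G/c².
9.03e9 kg × (G/c²) = 6.705e-18 m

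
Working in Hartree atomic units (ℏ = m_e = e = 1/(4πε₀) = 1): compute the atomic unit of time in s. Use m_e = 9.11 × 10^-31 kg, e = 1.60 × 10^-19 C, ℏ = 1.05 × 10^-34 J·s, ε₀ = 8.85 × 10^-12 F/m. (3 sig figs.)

The unique combination of the constants set to 1 with dimensions of time is τ_au = (4πε₀)²ℏ³/(m_e e⁴).
E_h = 4.38 × 10^-18 J
ℏ/E_h = 2.40 × 10^-17 s

2.40 × 10^-17 s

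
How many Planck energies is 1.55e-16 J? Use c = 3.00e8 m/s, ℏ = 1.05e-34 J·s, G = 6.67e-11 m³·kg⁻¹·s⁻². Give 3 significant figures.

7.92e-26

Planck energy: E_P = √(ℏc⁵/G) = 1.96e9 J.
1.55e-16 / 1.96e9 = 7.92e-26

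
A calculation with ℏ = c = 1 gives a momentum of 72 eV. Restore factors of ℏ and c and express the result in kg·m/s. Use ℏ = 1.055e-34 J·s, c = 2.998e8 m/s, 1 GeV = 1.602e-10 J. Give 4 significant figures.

Momentum is [E]/c; divide by c.
1 GeV → 1/c × (1 GeV in J) = 5.344e-19 kg·m/s.
Convert the energy scale: 72 eV = 7.20e-8 GeV.
Result: 7.20e-8 × 5.344e-19 = 3.847e-26 kg·m/s.

3.847e-26 kg·m/s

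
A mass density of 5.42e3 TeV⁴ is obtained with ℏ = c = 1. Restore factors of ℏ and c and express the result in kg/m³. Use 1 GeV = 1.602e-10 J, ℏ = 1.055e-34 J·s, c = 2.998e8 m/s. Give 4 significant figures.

Mass density is [E]/(c²[L]³) = [E]⁴/(ℏ³c⁵).
1 GeV⁴ → 1/(ℏ³c⁵) × (1 GeV in J)⁴ = 2.316e20 kg/m³.
Convert the energy scale: 5.42e3 TeV⁴ = 5.42e15 GeV⁴.
Result: 5.42e15 × 2.316e20 = 1.255e36 kg/m³.

1.255e36 kg/m³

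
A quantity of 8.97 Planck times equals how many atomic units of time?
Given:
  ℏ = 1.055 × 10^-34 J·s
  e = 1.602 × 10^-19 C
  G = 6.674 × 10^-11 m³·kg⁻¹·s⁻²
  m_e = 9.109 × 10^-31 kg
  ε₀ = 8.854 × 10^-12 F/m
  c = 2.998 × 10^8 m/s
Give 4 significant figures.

1.996 × 10^-26

Planck time: t_P = √(ℏG/c⁵) = 5.392 × 10^-44 s
atomic unit of time: τ_au = (4πε₀)²ℏ³/(m_e e⁴) = 2.423 × 10^-17 s
8.97 × 5.392 × 10^-44 / 2.423 × 10^-17 = 1.996 × 10^-26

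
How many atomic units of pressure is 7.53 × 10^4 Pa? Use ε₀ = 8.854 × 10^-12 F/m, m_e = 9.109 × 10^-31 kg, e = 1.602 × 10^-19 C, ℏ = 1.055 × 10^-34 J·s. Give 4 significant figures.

atomic unit of pressure: P_au = E_h/a₀³ = m_e⁴e¹⁰/((4πε₀)⁵ℏ⁸) = 2.929 × 10^13 Pa.
7.53 × 10^4 / 2.929 × 10^13 = 2.571 × 10^-9

2.571 × 10^-9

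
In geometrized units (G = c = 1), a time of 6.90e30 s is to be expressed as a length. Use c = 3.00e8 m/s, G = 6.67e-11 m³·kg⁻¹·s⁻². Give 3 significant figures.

Time → length via c.
6.90e30 s × (c) = 2.07e39 m

2.07e39 m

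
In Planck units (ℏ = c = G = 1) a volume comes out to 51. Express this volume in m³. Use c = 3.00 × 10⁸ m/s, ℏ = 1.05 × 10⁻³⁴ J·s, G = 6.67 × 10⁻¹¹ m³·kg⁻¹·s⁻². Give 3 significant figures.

One Planck volume: V_P = (ℏG/c³)^(3/2) = 4.18 × 10⁻¹⁰⁵ m³.
51 × 4.18 × 10⁻¹⁰⁵ m³ = 2.13 × 10⁻¹⁰³ m³

2.13 × 10⁻¹⁰³ m³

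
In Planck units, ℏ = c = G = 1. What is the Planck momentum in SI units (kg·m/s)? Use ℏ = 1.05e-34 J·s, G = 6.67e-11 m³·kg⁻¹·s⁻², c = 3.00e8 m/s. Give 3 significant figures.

From ℏ = c = G = 1 the momentum scale is p_P = √(ℏc³/G).
  = √(42.5)
  = 6.52 kg·m/s

6.52 kg·m/s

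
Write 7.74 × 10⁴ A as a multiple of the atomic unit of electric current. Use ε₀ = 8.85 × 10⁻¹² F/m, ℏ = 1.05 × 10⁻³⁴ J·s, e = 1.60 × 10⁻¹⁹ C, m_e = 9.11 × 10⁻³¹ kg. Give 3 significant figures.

atomic unit of electric current: I_au = e E_h/ℏ = m_e e⁵/((4πε₀)²ℏ³) = 6.67 × 10⁻³ A.
7.74 × 10⁴ / 6.67 × 10⁻³ = 1.16 × 10⁷

1.16 × 10⁷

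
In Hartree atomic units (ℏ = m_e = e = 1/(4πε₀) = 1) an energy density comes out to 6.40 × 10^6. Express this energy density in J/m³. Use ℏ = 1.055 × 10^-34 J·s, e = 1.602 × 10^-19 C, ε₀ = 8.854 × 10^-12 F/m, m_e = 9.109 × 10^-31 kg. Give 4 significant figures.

One atomic unit of energy density: u_au = E_h/a₀³ = m_e⁴e¹⁰/((4πε₀)⁵ℏ⁸) = 2.929 × 10^13 J/m³.
6.40 × 10^6 × 2.929 × 10^13 J/m³ = 1.875 × 10^20 J/m³

1.875 × 10^20 J/m³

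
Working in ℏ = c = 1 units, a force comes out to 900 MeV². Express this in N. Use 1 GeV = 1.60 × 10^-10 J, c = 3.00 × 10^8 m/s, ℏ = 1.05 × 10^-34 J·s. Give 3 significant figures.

731 N

Force is [E]/[L] = [E]²/(ℏc); restore (ℏc)⁻¹.
1 GeV² → 1/(ℏc) × (1 GeV in J)² = 8.13 × 10^5 N.
Convert the energy scale: 900 MeV² = 9.00 × 10^-4 GeV².
Result: 9.00 × 10^-4 × 8.13 × 10^5 = 731 N.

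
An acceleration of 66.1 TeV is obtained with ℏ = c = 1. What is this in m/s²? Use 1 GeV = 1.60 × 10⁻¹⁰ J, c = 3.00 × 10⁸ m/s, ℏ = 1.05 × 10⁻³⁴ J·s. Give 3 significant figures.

Acceleration is [L]/[T]² = c·[E]/ℏ.
1 GeV → c/ℏ × (1 GeV in J) = 4.57 × 10³² m/s².
Convert the energy scale: 66.1 TeV = 6.61 × 10⁴ GeV.
Result: 6.61 × 10⁴ × 4.57 × 10³² = 3.02 × 10³⁷ m/s².

3.02 × 10³⁷ m/s²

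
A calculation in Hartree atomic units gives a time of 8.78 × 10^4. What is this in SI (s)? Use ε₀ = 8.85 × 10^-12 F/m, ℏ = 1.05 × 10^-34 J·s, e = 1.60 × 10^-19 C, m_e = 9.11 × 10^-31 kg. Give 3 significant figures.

One atomic unit of time: τ_au = (4πε₀)²ℏ³/(m_e e⁴) = 2.40 × 10^-17 s.
8.78 × 10^4 × 2.40 × 10^-17 s = 2.11 × 10^-12 s

2.11 × 10^-12 s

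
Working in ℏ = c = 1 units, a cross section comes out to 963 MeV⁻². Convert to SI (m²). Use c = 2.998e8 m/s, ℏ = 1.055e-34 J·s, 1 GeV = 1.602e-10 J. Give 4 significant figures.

3.754e-23 m²

Area is [L]² = [E]⁻²·(ℏc)²; restore (ℏc)².
1 GeV⁻² → (ℏc)² × (1 GeV in J)⁻² = 3.898e-32 m².
Convert the energy scale: 963 MeV⁻² = 9.63e8 GeV⁻².
Result: 9.63e8 × 3.898e-32 = 3.754e-23 m².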